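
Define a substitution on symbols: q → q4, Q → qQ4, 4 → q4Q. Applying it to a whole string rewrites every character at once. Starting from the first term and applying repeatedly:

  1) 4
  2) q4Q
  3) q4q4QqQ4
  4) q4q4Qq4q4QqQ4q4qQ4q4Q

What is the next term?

Applying the rule to each of the 21 symbols of q4q4Qq4q4QqQ4q4qQ4q4Q gives the pieces q4 q4Q q4 q4Q qQ4 q4 q4Q q4 q4Q qQ4 q4 qQ4 q4Q q4 q4Q q4 qQ4 q4Q q4 q4Q qQ4, which concatenate to the answer.

q4q4Qq4q4QqQ4q4q4Qq4q4QqQ4q4qQ4q4Qq4q4Qq4qQ4q4Qq4q4QqQ4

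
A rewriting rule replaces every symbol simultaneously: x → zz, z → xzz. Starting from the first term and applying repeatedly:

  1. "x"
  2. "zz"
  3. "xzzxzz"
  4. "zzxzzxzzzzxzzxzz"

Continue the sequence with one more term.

Applying the rule to each of the 16 symbols of zzxzzxzzzzxzzxzz gives the pieces xzz xzz zz xzz xzz zz xzz xzz xzz xzz zz xzz xzz zz xzz xzz, which concatenate to the answer.

xzzxzzzzxzzxzzzzxzzxzzxzzxzzzzxzzxzzzzxzzxzz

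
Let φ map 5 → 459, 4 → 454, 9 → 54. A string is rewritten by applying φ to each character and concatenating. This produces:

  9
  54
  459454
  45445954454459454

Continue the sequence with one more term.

φ(45445954454459454) expands symbol-by-symbol to 454 459 454 454 459 54 459 454 454 459 454 454 459 54 454 459 454; joining the 17 pieces gives the next term.

4544594544544595445945445445945445445954454459454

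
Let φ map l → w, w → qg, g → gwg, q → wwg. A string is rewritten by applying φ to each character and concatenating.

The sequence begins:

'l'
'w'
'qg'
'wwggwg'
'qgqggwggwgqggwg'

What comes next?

wwggwgwwggwggwgqggwggwgqggwgwwggwggwgqggwg

Applying the rule to each of the 15 symbols of qgqggwggwgqggwg gives the pieces wwg gwg wwg gwg gwg qg gwg gwg qg gwg wwg gwg gwg qg gwg, which concatenate to the answer.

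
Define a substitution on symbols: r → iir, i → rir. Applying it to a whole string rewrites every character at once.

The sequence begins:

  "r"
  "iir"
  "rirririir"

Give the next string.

iirririiriirririirrirririir

Rewriting each symbol of rirririir: r→iir, i→rir, r→iir, r→iir, i→rir, r→iir, i→rir, i→rir, r→iir, which concatenates to iir rir iir iir rir iir rir rir iir.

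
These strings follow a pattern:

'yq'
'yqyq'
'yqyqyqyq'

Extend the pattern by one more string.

yqyqyqyqyqyqyqyq

Each string is two copies of the previous one concatenated.
So the next term is two copies of yqyqyqyq.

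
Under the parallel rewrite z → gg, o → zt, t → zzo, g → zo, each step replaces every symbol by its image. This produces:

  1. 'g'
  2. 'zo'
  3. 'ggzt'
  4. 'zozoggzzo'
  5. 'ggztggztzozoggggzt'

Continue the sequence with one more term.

Replace each of the 18 characters of ggztggztzozoggggzt in place — zo zo gg zzo zo zo gg zzo gg zt gg zt zo zo zo zo gg zzo — and concatenate.

zozoggzzozozoggzzoggztggztzozozozoggzzo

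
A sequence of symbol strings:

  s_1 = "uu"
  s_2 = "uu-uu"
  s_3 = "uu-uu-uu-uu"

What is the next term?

uu-uu-uu-uu-uu-uu-uu-uu

s(k+1) = s(k)·-·s(k) — each term doubles the last with '-' between the halves.
One more doubling of uu-uu-uu-uu gives the answer.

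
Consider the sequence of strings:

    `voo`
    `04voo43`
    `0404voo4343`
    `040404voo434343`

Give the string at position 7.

Each term wraps the previous one in 04 on the left and 43 on the right.
From 040404voo434343, 3 further steps: 040404voo434343 → 04040404voo43434343 → 0404040404voo4343434343 → (answer).

040404040404voo434343434343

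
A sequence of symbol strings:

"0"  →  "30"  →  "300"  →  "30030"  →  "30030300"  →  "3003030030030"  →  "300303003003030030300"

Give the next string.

3003030030030300303003003030030030

From term 3 onward, concatenate the last term with the second-to-last: 30·0 = 300, 300·30 = 30030, …
Continuing: 300303003003030030300 · 3003030030030 gives term 8.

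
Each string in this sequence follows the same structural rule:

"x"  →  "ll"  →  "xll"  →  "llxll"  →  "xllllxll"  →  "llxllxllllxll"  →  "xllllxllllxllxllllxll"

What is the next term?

llxllxllllxllxllllxllllxllxllllxll

From term 3 onward, concatenate the second-to-last term with the last: x·ll = xll, ll·xll = llxll, …
So term 8 is llxllxllllxll·xllllxllllxllxllllxll.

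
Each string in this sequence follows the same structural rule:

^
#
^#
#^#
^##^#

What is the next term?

This is a Fibonacci-style word recurrence s(k) = s(k−2)·s(k−1): e.g. ^·# = ^#.
So term 6 is #^#·^##^#.

#^#^##^#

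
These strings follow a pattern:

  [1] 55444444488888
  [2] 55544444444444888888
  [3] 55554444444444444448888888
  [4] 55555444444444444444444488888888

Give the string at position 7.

55555555444444444444444444444444444444488888888888

Reading off run lengths: 5 runs 2, 3, 4, 5; 4 runs 7, 11, 15, 19; 8 runs 5, 6, 7, 8 — each is linear in n, where the shown terms are n = 2, 3, 4, 5.
At n = 8 the blocks have lengths 8, 31, 11.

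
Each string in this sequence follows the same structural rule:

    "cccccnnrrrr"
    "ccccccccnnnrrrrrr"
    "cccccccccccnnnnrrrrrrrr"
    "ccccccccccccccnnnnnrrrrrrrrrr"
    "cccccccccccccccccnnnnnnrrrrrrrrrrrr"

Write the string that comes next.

ccccccccccccccccccccnnnnnnnrrrrrrrrrrrrrr

The n-th term is 3n-1 c's then n n's then 2n r's, where the shown terms are n = 2, 3, 4, 5, 6.
Setting n = 7 gives 20, 7, 14 characters in each block.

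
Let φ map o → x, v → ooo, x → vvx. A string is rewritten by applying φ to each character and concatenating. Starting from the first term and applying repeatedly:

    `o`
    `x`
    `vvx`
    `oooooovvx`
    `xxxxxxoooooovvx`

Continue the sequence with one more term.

vvxvvxvvxvvxvvxvvxxxxxxxoooooovvx

Replace each of the 15 characters of xxxxxxoooooovvx in place — vvx vvx vvx vvx vvx vvx x x x x x x ooo ooo vvx — and concatenate.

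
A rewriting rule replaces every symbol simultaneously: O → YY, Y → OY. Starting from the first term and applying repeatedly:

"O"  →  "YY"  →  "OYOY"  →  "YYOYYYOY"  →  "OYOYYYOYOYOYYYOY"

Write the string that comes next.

Replace each of the 16 characters of OYOYYYOYOYOYYYOY in place — YY OY YY OY OY OY YY OY YY OY YY OY OY OY YY OY — and concatenate.

YYOYYYOYOYOYYYOYYYOYYYOYOYOYYYOY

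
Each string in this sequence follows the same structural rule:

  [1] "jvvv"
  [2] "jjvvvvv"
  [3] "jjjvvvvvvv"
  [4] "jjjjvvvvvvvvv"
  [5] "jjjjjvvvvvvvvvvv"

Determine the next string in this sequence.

The n-th term is n-1 j's then 2n-1 v's, where the shown terms are n = 2, 3, 4, 5, 6.
Setting n = 7 gives 6, 13 characters in each block.

jjjjjjvvvvvvvvvvvvv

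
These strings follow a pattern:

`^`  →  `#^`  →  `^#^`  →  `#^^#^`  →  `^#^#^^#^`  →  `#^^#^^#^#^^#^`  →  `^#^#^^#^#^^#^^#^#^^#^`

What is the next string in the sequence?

Each term (from the third on) is the two preceding terms concatenated in order: term 3 = ^·#^ = ^#^.
So term 8 is #^^#^^#^#^^#^·^#^#^^#^#^^#^^#^#^^#^.

#^^#^^#^#^^#^^#^#^^#^#^^#^^#^#^^#^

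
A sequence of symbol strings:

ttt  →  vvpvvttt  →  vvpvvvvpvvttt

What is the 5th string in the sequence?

vvpvvvvpvvvvpvvvvpvvttt

Every step adds vvpvv at the front: s(k+1) = vvpvv·s(k).
From vvpvvvvpvvttt, 2 further steps: vvpvvvvpvvttt → vvpvvvvpvvvvpvvttt → (answer).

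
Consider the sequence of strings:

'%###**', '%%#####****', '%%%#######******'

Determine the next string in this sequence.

%%%%#########********

Term n consists of n %'s, followed by 2n+1 #'s, followed by 2n *'s (n = 1, 2, …).
At n = 4 the blocks have lengths 4, 9, 8.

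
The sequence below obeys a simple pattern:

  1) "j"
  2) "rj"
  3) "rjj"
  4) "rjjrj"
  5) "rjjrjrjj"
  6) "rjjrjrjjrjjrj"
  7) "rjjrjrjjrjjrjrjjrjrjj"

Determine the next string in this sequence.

Each term (from the third on) is the previous term followed by the one before it: term 3 = rj·j = rjj.
Continuing: rjjrjrjjrjjrjrjjrjrjj · rjjrjrjjrjjrj gives term 8.

rjjrjrjjrjjrjrjjrjrjjrjjrjrjjrjjrj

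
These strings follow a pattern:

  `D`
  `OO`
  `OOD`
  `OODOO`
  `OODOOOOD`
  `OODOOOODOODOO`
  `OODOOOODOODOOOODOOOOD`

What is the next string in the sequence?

From term 3 onward, concatenate the last term with the second-to-last: OO·D = OOD, OOD·OO = OODOO, …
So term 8 is OODOOOODOODOOOODOOOOD·OODOOOODOODOO.

OODOOOODOODOOOODOOOODOODOOOODOODOO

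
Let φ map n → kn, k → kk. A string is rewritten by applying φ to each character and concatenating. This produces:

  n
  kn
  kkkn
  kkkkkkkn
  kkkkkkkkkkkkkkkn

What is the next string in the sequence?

Rewriting the 16 symbols of kkkkkkkkkkkkkkkn one by one yields kk kk kk kk kk kk kk kk kk kk kk kk kk kk kk kn; concatenated:

kkkkkkkkkkkkkkkkkkkkkkkkkkkkkkkn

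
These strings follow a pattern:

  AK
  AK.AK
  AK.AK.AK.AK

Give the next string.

Each string is two copies of the previous one joined by '.'.
Doubling AK.AK.AK.AK with '.' between the halves:

AK.AK.AK.AK.AK.AK.AK.AK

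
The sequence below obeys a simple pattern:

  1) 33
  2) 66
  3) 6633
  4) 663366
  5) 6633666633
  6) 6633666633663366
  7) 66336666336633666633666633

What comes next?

From term 3 onward, concatenate the last term with the second-to-last: 66·33 = 6633, 6633·66 = 663366, …
Continuing: 66336666336633666633666633 · 6633666633663366 gives term 8.

663366663366336666336666336633666633663366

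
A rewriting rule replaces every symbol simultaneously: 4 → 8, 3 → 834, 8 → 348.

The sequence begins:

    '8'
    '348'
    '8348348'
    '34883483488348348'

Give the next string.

Replace each of the 17 characters of 34883483488348348 in place — 834 8 348 348 834 8 348 834 8 348 348 834 8 348 834 8 348 — and concatenate.

83483483488348348834834834883483488348348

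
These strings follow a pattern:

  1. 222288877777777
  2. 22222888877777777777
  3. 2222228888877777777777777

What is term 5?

Term n consists of n+1 2's, followed by n 8's, followed by 3n-1 7's, where the shown terms are n = 3, 4, 5.
Setting n = 7 gives 8, 7, 20 characters in each block.

22222222888888877777777777777777777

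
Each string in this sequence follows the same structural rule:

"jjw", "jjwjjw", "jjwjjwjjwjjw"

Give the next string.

Every step duplicates the string.
Doubling jjwjjwjjwjjw:

jjwjjwjjwjjwjjwjjwjjwjjw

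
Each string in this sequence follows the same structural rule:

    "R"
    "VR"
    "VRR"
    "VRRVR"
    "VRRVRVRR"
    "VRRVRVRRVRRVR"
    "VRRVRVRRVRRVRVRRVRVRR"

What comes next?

Each term (from the third on) is the previous term followed by the one before it: term 3 = VR·R = VRR.
The next term joins VRRVRVRRVRRVRVRRVRVRR and VRRVRVRRVRRVR.

VRRVRVRRVRRVRVRRVRVRRVRRVRVRRVRRVR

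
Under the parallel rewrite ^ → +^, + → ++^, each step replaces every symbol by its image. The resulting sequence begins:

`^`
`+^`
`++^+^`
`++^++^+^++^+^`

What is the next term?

++^++^+^++^++^+^++^+^++^++^+^++^+^

Replace each of the 13 characters of ++^++^+^++^+^ in place — ++^ ++^ +^ ++^ ++^ +^ ++^ +^ ++^ ++^ +^ ++^ +^ — and concatenate.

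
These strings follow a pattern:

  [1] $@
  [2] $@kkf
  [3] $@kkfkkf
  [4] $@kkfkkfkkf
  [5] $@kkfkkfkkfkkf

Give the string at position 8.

$@kkfkkfkkfkkfkkfkkfkkf

Each term is the previous one with kkf appended.
From $@kkfkkfkkfkkf, 3 further steps: $@kkfkkfkkfkkf → $@kkfkkfkkfkkfkkf → $@kkfkkfkkfkkfkkfkkf → (answer).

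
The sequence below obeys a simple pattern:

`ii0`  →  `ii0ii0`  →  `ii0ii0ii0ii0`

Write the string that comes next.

s(k+1) = s(k)·s(k) — each term doubles the last.
One more doubling of ii0ii0ii0ii0 gives the answer.

ii0ii0ii0ii0ii0ii0ii0ii0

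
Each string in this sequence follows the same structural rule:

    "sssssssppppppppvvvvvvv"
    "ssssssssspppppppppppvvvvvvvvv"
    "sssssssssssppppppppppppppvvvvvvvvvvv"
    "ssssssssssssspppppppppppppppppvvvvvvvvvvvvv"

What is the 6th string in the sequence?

Reading off run lengths: s runs 7, 9, 11, 13; p runs 8, 11, 14, 17; v runs 7, 9, 11, 13 — each is linear in n, where the shown terms are n = 3, 4, 5, 6.
For term 6, n = 8, so the run lengths are 17, 23, 17.

ssssssssssssssssspppppppppppppppppppppppvvvvvvvvvvvvvvvvv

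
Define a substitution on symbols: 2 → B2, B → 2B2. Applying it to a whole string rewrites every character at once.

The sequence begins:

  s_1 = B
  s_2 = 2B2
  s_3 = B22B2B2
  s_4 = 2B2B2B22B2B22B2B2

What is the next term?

B22B2B22B2B22B2B2B22B2B22B2B2B22B2B22B2B2

φ(2B2B2B22B2B22B2B2) expands symbol-by-symbol to B2 2B2 B2 2B2 B2 2B2 B2 B2 2B2 B2 2B2 B2 B2 2B2 B2 2B2 B2; joining the 17 pieces gives the next term.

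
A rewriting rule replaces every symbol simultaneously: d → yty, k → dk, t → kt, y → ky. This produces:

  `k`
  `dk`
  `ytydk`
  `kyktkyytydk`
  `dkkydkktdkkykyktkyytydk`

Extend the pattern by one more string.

ytydkdkkyytydkdkktytydkdkkydkkydkktdkkykyktkyytydk

Applying the rule to each of the 23 symbols of dkkydkktdkkykyktkyytydk gives the pieces yty dk dk ky yty dk dk kt yty dk dk ky dk ky dk kt dk ky ky kt ky yty dk, which concatenate to the answer.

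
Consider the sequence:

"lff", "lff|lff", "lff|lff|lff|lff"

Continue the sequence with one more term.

s(k+1) = s(k)·|·s(k) — each term doubles the last with '|' between the halves.
Doubling lff|lff|lff|lff with '|' between the halves:

lff|lff|lff|lff|lff|lff|lff|lff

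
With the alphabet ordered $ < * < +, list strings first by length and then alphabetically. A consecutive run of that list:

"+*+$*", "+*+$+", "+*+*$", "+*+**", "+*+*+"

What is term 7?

+*++*

Continuing the enumeration 2 steps past +*+*+: +*+*+ → +*++$ → (answer).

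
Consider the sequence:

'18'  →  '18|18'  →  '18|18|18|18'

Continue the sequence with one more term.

18|18|18|18|18|18|18|18

Each string is two copies of the previous one joined by '|'.
So the next term is two copies of 18|18|18|18 with '|' between the halves.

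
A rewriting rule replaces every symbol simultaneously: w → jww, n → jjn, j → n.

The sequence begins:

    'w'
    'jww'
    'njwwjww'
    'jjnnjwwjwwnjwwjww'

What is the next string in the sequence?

φ(jjnnjwwjwwnjwwjww) expands symbol-by-symbol to n n jjn jjn n jww jww n jww jww jjn n jww jww n jww jww; joining the 17 pieces gives the next term.

nnjjnjjnnjwwjwwnjwwjwwjjnnjwwjwwnjwwjww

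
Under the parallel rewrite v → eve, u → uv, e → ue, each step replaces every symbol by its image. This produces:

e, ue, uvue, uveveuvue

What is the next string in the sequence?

Apply φ to uveveuvue symbol by symbol: u→uv, v→eve, e→ue, v→eve, e→ue, u→uv, v→eve, u→uv, e→ue; joined: uv eve ue eve ue uv eve uv ue.

uveveueeveueuveveuvue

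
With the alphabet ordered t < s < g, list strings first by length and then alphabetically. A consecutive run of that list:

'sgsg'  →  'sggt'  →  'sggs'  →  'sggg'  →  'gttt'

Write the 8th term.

gtst

Advancing 3 positions from gttt through gttt → gtts → gttg reaches term 8.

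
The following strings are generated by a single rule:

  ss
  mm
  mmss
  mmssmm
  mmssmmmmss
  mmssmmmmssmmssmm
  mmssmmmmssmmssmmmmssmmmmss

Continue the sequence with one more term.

mmssmmmmssmmssmmmmssmmmmssmmssmmmmssmmssmm

This is a Fibonacci-style word recurrence s(k) = s(k−1)·s(k−2): e.g. mm·ss = mmss.
So term 8 is mmssmmmmssmmssmmmmssmmmmss·mmssmmmmssmmssmm.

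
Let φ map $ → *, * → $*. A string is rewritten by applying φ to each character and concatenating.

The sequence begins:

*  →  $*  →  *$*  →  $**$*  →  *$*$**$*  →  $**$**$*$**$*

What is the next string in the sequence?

φ($**$**$*$**$*) expands symbol-by-symbol to * $* $* * $* $* * $* * $* $* * $*; joining the 13 pieces gives the next term.

*$*$**$*$**$**$*$**$*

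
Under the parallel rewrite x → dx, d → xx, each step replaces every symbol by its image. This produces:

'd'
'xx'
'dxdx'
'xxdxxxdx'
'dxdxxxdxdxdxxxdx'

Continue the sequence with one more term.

xxdxxxdxdxdxxxdxxxdxxxdxdxdxxxdx

Applying the rule to each of the 16 symbols of dxdxxxdxdxdxxxdx gives the pieces xx dx xx dx dx dx xx dx xx dx xx dx dx dx xx dx, which concatenate to the answer.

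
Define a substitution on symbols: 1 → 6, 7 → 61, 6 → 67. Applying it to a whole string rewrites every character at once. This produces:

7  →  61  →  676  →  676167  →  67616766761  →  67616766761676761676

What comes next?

Rewriting the 20 symbols of 67616766761676761676 one by one yields 67 61 67 6 67 61 67 67 61 67 6 67 61 67 61 67 6 67 61 67; concatenated:

6761676676167676167667616761676676167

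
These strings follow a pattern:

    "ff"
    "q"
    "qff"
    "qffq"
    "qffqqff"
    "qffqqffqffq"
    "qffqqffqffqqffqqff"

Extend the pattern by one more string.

From term 3 onward, concatenate the last term with the second-to-last: q·ff = qff, qff·q = qffq, …
Continuing: qffqqffqffqqffqqff · qffqqffqffq gives term 8.

qffqqffqffqqffqqffqffqqffqffq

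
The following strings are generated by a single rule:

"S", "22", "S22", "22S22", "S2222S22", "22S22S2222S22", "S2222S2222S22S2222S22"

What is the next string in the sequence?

22S22S2222S22S2222S2222S22S2222S22

Each term (from the third on) is the two preceding terms concatenated in order: term 3 = S·22 = S22.
Continuing: 22S22S2222S22 · S2222S2222S22S2222S22 gives term 8.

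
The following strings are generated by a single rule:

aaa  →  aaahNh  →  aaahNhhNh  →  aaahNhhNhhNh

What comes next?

Each term is the previous one with hNh appended.
Applying this once more to aaahNhhNhhNh:

aaahNhhNhhNhhNh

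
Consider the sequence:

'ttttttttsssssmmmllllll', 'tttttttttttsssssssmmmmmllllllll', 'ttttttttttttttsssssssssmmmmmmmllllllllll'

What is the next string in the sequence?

Each string has the form t^{3n+2} s^{2n+1} m^{2n-1} l^{2n+2}, where the shown terms are n = 2, 3, 4.
For the next term, n = 5, so the run lengths are 17, 11, 9, 12.

tttttttttttttttttsssssssssssmmmmmmmmmllllllllllll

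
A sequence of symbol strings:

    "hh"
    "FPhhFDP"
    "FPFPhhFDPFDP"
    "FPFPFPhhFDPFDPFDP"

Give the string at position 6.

FPFPFPFPFPhhFDPFDPFDPFDPFDP

Each term wraps the previous one in FP on the left and FDP on the right.
From FPFPFPhhFDPFDPFDP, 2 further steps: FPFPFPhhFDPFDPFDP → FPFPFPFPhhFDPFDPFDPFDP → (answer).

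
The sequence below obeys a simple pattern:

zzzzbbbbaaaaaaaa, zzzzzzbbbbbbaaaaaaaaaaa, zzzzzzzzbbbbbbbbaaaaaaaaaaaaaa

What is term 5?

zzzzzzzzzzzzbbbbbbbbbbbbaaaaaaaaaaaaaaaaaaaa

Reading off run lengths: z runs 4, 6, 8; b runs 4, 6, 8; a runs 8, 11, 14 — each is linear in n, where the shown terms are n = 2, 3, 4.
Setting n = 6 gives 12, 12, 20 characters in each block.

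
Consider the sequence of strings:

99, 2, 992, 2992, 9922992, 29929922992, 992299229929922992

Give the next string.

This is a Fibonacci-style word recurrence s(k) = s(k−2)·s(k−1): e.g. 99·2 = 992.
Continuing: 29929922992 · 992299229929922992 gives term 8.

29929922992992299229929922992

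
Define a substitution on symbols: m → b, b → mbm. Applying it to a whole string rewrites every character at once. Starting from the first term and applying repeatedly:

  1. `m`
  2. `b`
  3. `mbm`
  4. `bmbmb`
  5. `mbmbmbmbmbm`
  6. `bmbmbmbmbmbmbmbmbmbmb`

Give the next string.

mbmbmbmbmbmbmbmbmbmbmbmbmbmbmbmbmbmbmbmbmbm

Applying the rule to each of the 21 symbols of bmbmbmbmbmbmbmbmbmbmb gives the pieces mbm b mbm b mbm b mbm b mbm b mbm b mbm b mbm b mbm b mbm b mbm, which concatenate to the answer.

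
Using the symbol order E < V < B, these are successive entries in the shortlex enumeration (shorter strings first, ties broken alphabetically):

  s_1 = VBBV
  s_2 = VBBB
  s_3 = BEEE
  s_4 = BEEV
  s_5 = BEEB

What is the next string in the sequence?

Find the rightmost character of BEEB below B, bump it to the next letter, and reset everything to its right to E.

BEVE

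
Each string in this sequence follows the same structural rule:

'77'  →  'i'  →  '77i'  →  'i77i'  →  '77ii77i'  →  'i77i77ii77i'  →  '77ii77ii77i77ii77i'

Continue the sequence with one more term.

i77i77ii77i77ii77ii77i77ii77i

From term 3 onward, concatenate the second-to-last term with the last: 77·i = 77i, i·77i = i77i, …
So term 8 is i77i77ii77i·77ii77ii77i77ii77i.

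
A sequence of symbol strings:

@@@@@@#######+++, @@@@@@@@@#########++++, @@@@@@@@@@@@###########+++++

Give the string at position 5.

@@@@@@@@@@@@@@@@@@###############+++++++

Each string has the form @^{3n} #^{2n+3} +^{n+1}, where the shown terms are n = 2, 3, 4.
Setting n = 6 gives 18, 15, 7 characters in each block.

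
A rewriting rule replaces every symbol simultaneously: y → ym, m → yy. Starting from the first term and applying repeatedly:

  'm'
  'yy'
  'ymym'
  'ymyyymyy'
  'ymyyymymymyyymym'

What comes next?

Replace each of the 16 characters of ymyyymymymyyymym in place — ym yy ym ym ym yy ym yy ym yy ym ym ym yy ym yy — and concatenate.

ymyyymymymyyymyyymyyymymymyyymyy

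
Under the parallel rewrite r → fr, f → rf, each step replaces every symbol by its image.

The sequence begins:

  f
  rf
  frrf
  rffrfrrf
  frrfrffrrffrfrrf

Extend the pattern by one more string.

rffrfrrffrrfrffrfrrfrffrrffrfrrf

Applying the rule to each of the 16 symbols of frrfrffrrffrfrrf gives the pieces rf fr fr rf fr rf rf fr fr rf rf fr rf fr fr rf, which concatenate to the answer.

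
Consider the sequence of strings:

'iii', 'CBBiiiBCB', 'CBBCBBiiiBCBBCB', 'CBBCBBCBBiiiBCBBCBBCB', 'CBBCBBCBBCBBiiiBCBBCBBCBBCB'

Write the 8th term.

CBBCBBCBBCBBCBBCBBCBBiiiBCBBCBBCBBCBBCBBCBBCB

Each term wraps the previous one in CBB on the left and BCB on the right.
From CBBCBBCBBCBBiiiBCBBCBBCBBCB, 3 further steps: CBBCBBCBBCBBiiiBCBBCBBCBBCB → CBBCBBCBBCBBCBBiiiBCBBCBBCBBCBBCB → CBBCBBCBBCBBCBBCBBiiiBCBBCBBCBBCBBCBBCB → (answer).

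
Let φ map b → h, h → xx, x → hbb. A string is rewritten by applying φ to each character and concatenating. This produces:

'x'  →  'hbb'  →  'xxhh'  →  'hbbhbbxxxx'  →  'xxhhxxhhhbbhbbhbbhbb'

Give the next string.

hbbhbbxxxxhbbhbbxxxxxxhhxxhhxxhhxxhh

φ(xxhhxxhhhbbhbbhbbhbb) expands symbol-by-symbol to hbb hbb xx xx hbb hbb xx xx xx h h xx h h xx h h xx h h; joining the 20 pieces gives the next term.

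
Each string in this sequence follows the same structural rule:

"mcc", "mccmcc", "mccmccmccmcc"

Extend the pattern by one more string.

mccmccmccmccmccmccmccmcc

Every step duplicates the string.
So the next term is two copies of mccmccmccmcc.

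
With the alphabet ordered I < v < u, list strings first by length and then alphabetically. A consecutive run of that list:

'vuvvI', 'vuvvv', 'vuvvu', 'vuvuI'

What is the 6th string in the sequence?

vuvuu

Stepping forward 2 times from vuvuI: vuvuI → vuvuv, then the target.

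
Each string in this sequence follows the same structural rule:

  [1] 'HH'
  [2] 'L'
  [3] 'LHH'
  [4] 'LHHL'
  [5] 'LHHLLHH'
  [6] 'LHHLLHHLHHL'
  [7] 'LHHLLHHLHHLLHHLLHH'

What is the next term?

LHHLLHHLHHLLHHLLHHLHHLLHHLHHL

From term 3 onward, concatenate the last term with the second-to-last: L·HH = LHH, LHH·L = LHHL, …
The next term joins LHHLLHHLHHLLHHLLHH and LHHLLHHLHHL.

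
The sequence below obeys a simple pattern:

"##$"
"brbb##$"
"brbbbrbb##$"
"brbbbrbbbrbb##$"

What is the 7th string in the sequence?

brbbbrbbbrbbbrbbbrbbbrbb##$

Every step adds brbb at the front: s(k+1) = brbb·s(k).
From brbbbrbbbrbb##$, 3 further steps: brbbbrbbbrbb##$ → brbbbrbbbrbbbrbb##$ → brbbbrbbbrbbbrbbbrbb##$ → (answer).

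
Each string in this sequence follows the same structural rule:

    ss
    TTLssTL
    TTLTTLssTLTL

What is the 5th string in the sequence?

Each term wraps the previous one in TTL on the left and TL on the right.
From TTLTTLssTLTL, 2 further steps: TTLTTLssTLTL → TTLTTLTTLssTLTLTL → (answer).

TTLTTLTTLTTLssTLTLTLTL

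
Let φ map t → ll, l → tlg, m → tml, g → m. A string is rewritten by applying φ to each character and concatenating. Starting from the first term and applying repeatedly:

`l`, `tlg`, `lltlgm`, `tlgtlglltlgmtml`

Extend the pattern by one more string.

Replace each of the 15 characters of tlgtlglltlgmtml in place — ll tlg m ll tlg m tlg tlg ll tlg m tml ll tml tlg — and concatenate.

lltlgmlltlgmtlgtlglltlgmtmllltmltlg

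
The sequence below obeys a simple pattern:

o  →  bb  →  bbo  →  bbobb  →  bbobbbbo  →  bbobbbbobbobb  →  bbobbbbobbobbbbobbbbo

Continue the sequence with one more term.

bbobbbbobbobbbbobbbbobbobbbbobbobb

This is a Fibonacci-style word recurrence s(k) = s(k−1)·s(k−2): e.g. bb·o = bbo.
The next term joins bbobbbbobbobbbbobbbbo and bbobbbbobbobb.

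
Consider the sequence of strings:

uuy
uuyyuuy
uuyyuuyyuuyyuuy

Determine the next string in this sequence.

s(k+1) = s(k)·y·s(k) — each term doubles the last with 'y' between the halves.
One more doubling of uuyyuuyyuuyyuuy gives the answer.

uuyyuuyyuuyyuuyyuuyyuuyyuuyyuuy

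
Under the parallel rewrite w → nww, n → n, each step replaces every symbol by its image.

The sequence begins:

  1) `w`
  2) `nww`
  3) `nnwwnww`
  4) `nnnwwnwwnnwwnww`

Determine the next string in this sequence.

Rewriting the 15 symbols of nnnwwnwwnnwwnww one by one yields n n n nww nww n nww nww n n nww nww n nww nww; concatenated:

nnnnwwnwwnnwwnwwnnnwwnwwnnwwnww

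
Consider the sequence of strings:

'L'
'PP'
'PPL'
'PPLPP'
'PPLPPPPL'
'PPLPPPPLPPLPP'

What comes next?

PPLPPPPLPPLPPPPLPPPPL

This is a Fibonacci-style word recurrence s(k) = s(k−1)·s(k−2): e.g. PP·L = PPL.
The next term joins PPLPPPPLPPLPP and PPLPPPPL.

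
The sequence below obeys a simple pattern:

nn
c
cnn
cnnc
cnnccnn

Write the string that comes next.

Each term (from the third on) is the previous term followed by the one before it: term 3 = c·nn = cnn.
Continuing: cnnccnn · cnnc gives term 6.

cnnccnncnnc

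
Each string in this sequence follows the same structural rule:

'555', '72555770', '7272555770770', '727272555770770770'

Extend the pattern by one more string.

Each term wraps the previous one in 72 on the left and 770 on the right.
One more step from 727272555770770770 gives the answer.

72727272555770770770770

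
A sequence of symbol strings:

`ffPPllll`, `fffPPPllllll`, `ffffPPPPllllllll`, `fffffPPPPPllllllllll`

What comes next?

Reading off run lengths: f runs 2, 3, 4, 5; P runs 2, 3, 4, 5; l runs 4, 6, 8, 10 — each is linear in n, where the shown terms are n = 2, 3, 4, 5.
For the next term, n = 6, so the run lengths are 6, 6, 12.

ffffffPPPPPPllllllllllll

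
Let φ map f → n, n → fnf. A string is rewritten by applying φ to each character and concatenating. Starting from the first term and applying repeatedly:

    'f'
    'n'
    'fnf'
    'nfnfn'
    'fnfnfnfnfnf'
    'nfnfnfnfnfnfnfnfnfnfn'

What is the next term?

fnfnfnfnfnfnfnfnfnfnfnfnfnfnfnfnfnfnfnfnfnf

Applying the rule to each of the 21 symbols of nfnfnfnfnfnfnfnfnfnfn gives the pieces fnf n fnf n fnf n fnf n fnf n fnf n fnf n fnf n fnf n fnf n fnf, which concatenate to the answer.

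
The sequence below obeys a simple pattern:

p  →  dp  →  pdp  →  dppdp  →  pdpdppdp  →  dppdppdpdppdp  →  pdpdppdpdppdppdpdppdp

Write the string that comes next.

Each term (from the third on) is the two preceding terms concatenated in order: term 3 = p·dp = pdp.
The next term joins dppdppdpdppdp and pdpdppdpdppdppdpdppdp.

dppdppdpdppdppdpdppdpdppdppdpdppdp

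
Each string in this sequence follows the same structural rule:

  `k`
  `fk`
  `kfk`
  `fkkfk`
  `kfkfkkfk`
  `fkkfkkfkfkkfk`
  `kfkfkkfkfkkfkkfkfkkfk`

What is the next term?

fkkfkkfkfkkfkkfkfkkfkfkkfkkfkfkkfk

Each term (from the third on) is the two preceding terms concatenated in order: term 3 = k·fk = kfk.
The next term joins fkkfkkfkfkkfk and kfkfkkfkfkkfkkfkfkkfk.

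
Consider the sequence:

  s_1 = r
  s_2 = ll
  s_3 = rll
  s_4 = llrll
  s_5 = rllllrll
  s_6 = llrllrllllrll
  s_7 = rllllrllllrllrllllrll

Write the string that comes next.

This is a Fibonacci-style word recurrence s(k) = s(k−2)·s(k−1): e.g. r·ll = rll.
Continuing: llrllrllllrll · rllllrllllrllrllllrll gives term 8.

llrllrllllrllrllllrllllrllrllllrll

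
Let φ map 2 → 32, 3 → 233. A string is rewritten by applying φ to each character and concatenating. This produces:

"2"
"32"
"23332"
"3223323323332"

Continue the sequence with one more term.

Rewriting the 13 symbols of 3223323323332 one by one yields 233 32 32 233 233 32 233 233 32 233 233 233 32; concatenated:

2333232233233322332333223323323332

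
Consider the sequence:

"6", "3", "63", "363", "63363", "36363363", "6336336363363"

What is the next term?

363633636336336363363

Each term (from the third on) is the two preceding terms concatenated in order: term 3 = 6·3 = 63.
Continuing: 36363363 · 6336336363363 gives term 8.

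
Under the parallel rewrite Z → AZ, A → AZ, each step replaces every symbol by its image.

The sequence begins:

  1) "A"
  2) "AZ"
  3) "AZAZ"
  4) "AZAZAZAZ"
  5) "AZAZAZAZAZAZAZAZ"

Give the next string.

Rewriting the 16 symbols of AZAZAZAZAZAZAZAZ one by one yields AZ AZ AZ AZ AZ AZ AZ AZ AZ AZ AZ AZ AZ AZ AZ AZ; concatenated:

AZAZAZAZAZAZAZAZAZAZAZAZAZAZAZAZ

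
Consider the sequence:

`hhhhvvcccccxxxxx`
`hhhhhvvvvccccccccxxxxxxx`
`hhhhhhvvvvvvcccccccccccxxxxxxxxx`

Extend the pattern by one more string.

hhhhhhhvvvvvvvvccccccccccccccxxxxxxxxxxx

Term n consists of n+3 h's, followed by 2n v's, followed by 3n+2 c's, followed by 2n+3 x's (n = 1, 2, …).
Setting n = 4 gives 7, 8, 14, 11 characters in each block.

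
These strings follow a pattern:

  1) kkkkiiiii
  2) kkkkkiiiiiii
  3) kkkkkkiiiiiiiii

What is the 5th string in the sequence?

kkkkkkkkiiiiiiiiiiiii

Term n consists of n+2 k's, followed by 2n+1 i's, where the shown terms are n = 2, 3, 4.
For term 5, n = 6, so the run lengths are 8, 13.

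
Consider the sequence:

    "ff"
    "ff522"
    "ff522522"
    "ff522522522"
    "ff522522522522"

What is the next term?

Every step adds 522 to the end: s(k+1) = s(k)·522.
Applying this once more to ff522522522522:

ff522522522522522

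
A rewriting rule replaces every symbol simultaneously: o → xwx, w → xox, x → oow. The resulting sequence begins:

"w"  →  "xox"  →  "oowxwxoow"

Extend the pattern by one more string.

xwxxwxxoxoowxoxoowxwxxwxxox

Rewriting each symbol of oowxwxoow: o→xwx, o→xwx, w→xox, x→oow, w→xox, x→oow, o→xwx, o→xwx, w→xox, which concatenates to xwx xwx xox oow xox oow xwx xwx xox.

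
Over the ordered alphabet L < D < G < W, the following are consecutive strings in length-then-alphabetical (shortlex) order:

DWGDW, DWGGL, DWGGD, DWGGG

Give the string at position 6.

Continuing the enumeration 2 steps past DWGGG: DWGGG → DWGGW → (answer).

DWGWL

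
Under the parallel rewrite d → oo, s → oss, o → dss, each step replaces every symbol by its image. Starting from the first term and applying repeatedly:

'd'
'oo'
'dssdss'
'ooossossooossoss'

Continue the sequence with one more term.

dssdssdssossossdssossossdssdssdssossossdssossoss

Applying the rule to each of the 16 symbols of ooossossooossoss gives the pieces dss dss dss oss oss dss oss oss dss dss dss oss oss dss oss oss, which concatenate to the answer.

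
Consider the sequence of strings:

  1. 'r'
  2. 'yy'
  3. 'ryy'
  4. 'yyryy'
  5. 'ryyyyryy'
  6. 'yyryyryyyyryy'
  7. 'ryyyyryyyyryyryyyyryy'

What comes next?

yyryyryyyyryyryyyyryyyyryyryyyyryy

Each term (from the third on) is the two preceding terms concatenated in order: term 3 = r·yy = ryy.
So term 8 is yyryyryyyyryy·ryyyyryyyyryyryyyyryy.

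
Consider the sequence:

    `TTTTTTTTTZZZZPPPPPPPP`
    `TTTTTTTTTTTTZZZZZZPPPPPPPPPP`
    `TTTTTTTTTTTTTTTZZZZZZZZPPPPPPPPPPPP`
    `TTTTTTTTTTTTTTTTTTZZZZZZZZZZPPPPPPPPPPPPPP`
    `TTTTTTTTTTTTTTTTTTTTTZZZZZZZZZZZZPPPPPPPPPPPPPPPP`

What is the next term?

TTTTTTTTTTTTTTTTTTTTTTTTZZZZZZZZZZZZZZPPPPPPPPPPPPPPPPPP

Each string has the form T^{3n} Z^{2n-2} P^{2n+2}, where the shown terms are n = 3, 4, 5, 6, 7.
For the next term, n = 8, so the run lengths are 24, 14, 18.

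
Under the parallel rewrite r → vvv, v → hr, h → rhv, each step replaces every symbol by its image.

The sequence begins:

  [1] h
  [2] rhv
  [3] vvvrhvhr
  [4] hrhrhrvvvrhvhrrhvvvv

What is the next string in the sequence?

rhvvvvrhvvvvrhvvvvhrhrhrvvvrhvhrrhvvvvvvvrhvhrhrhrhr

φ(hrhrhrvvvrhvhrrhvvvv) expands symbol-by-symbol to rhv vvv rhv vvv rhv vvv hr hr hr vvv rhv hr rhv vvv vvv rhv hr hr hr hr; joining the 20 pieces gives the next term.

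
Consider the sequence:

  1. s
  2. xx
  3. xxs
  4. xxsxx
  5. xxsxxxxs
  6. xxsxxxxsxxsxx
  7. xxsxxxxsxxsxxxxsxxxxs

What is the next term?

xxsxxxxsxxsxxxxsxxxxsxxsxxxxsxxsxx

From term 3 onward, concatenate the last term with the second-to-last: xx·s = xxs, xxs·xx = xxsxx, …
So term 8 is xxsxxxxsxxsxxxxsxxxxs·xxsxxxxsxxsxx.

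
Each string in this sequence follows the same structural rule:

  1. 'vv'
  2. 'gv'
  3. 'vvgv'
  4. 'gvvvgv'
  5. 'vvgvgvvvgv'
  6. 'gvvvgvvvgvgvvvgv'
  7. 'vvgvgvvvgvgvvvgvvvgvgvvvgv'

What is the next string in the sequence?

This is a Fibonacci-style word recurrence s(k) = s(k−2)·s(k−1): e.g. vv·gv = vvgv.
So term 8 is gvvvgvvvgvgvvvgv·vvgvgvvvgvgvvvgvvvgvgvvvgv.

gvvvgvvvgvgvvvgvvvgvgvvvgvgvvvgvvvgvgvvvgv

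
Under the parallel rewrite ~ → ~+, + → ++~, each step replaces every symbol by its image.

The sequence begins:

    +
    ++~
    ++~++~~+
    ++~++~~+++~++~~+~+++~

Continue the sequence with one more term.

Rewriting the 21 symbols of ++~++~~+++~++~~+~+++~ one by one yields ++~ ++~ ~+ ++~ ++~ ~+ ~+ ++~ ++~ ++~ ~+ ++~ ++~ ~+ ~+ ++~ ~+ ++~ ++~ ++~ ~+; concatenated:

++~++~~+++~++~~+~+++~++~++~~+++~++~~+~+++~~+++~++~++~~+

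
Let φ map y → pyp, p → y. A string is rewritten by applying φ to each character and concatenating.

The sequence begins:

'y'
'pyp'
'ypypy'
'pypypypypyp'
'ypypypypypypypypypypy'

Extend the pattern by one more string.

Applying the rule to each of the 21 symbols of ypypypypypypypypypypy gives the pieces pyp y pyp y pyp y pyp y pyp y pyp y pyp y pyp y pyp y pyp y pyp, which concatenate to the answer.

pypypypypypypypypypypypypypypypypypypypypyp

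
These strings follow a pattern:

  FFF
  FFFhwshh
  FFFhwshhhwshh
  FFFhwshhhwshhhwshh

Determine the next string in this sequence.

The strings grow by a fixed suffix hwshh each time.
One more step from FFFhwshhhwshhhwshh gives the answer.

FFFhwshhhwshhhwshhhwshh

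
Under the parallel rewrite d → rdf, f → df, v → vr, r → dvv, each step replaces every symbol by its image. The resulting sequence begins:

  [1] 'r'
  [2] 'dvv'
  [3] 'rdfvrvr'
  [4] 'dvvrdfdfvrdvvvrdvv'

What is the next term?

Rewriting the 18 symbols of dvvrdfdfvrdvvvrdvv one by one yields rdf vr vr dvv rdf df rdf df vr dvv rdf vr vr vr dvv rdf vr vr; concatenated:

rdfvrvrdvvrdfdfrdfdfvrdvvrdfvrvrvrdvvrdfvrvr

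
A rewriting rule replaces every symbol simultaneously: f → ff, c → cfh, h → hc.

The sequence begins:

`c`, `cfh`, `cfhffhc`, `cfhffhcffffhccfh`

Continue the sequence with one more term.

Rewriting the 16 symbols of cfhffhcffffhccfh one by one yields cfh ff hc ff ff hc cfh ff ff ff ff hc cfh cfh ff hc; concatenated:

cfhffhcffffhccfhffffffffhccfhcfhffhc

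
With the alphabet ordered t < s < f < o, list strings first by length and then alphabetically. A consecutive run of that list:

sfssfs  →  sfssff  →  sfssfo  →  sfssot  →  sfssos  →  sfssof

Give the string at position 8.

Stepping forward 2 times from sfssof: sfssof → sfssoo, then the target.

sfsftt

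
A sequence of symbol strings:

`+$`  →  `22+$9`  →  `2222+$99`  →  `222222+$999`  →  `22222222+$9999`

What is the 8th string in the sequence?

22222222222222+$9999999

Each term wraps the previous one in 22 on the left and 9 on the right.
From 22222222+$9999, 3 further steps: 22222222+$9999 → 2222222222+$99999 → 222222222222+$999999 → (answer).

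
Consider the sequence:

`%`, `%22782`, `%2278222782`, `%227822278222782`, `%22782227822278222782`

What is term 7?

%227822278222782227822278222782

Each term is the previous one with 22782 appended.
From %22782227822278222782, 2 further steps: %22782227822278222782 → %2278222782227822278222782 → (answer).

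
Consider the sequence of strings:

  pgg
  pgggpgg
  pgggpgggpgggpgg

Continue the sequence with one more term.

pgggpgggpgggpgggpgggpgggpgggpgg

s(k+1) = s(k)·g·s(k) — each term doubles the last with 'g' between the halves.
One more doubling of pgggpgggpgggpgg gives the answer.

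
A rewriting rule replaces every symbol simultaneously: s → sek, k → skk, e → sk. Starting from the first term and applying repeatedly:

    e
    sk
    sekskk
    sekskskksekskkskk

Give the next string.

Applying the rule to each of the 17 symbols of sekskskksekskkskk gives the pieces sek sk skk sek skk sek skk skk sek sk skk sek skk skk sek skk skk, which concatenate to the answer.

sekskskksekskksekskkskksekskskksekskkskksekskkskk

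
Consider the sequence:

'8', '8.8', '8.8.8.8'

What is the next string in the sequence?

s(k+1) = s(k)·.·s(k) — each term doubles the last with '.' between the halves.
So the next term is two copies of 8.8.8.8 with '.' between the halves.

8.8.8.8.8.8.8.8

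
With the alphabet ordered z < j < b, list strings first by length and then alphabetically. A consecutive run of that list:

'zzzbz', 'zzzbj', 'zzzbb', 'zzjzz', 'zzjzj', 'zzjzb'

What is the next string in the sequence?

Treat zzjzb as a base-3 numeral over the given alphabet and add one, carrying through any trailing b's.

zzjjz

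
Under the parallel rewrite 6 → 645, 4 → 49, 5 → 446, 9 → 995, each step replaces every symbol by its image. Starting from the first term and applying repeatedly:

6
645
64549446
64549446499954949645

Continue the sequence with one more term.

φ(64549446499954949645) expands symbol-by-symbol to 645 49 446 49 995 49 49 645 49 995 995 995 446 49 995 49 995 645 49 446; joining the 20 pieces gives the next term.

6454944649995494964549995995995446499954999564549446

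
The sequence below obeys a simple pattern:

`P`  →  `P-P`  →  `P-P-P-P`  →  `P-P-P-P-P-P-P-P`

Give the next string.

Every step duplicates the string with '-' between the halves.
Doubling P-P-P-P-P-P-P-P with '-' between the halves:

P-P-P-P-P-P-P-P-P-P-P-P-P-P-P-P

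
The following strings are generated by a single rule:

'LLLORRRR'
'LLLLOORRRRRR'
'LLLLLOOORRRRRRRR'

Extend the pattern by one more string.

Each string has the form L^{n+1} O^{n-1} R^{2n}, where the shown terms are n = 2, 3, 4.
Setting n = 5 gives 6, 4, 10 characters in each block.

LLLLLLOOOORRRRRRRRRR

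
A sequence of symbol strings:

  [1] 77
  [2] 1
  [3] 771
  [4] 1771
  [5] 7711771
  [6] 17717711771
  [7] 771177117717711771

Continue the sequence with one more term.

17717711771771177117717711771

From term 3 onward, concatenate the second-to-last term with the last: 77·1 = 771, 1·771 = 1771, …
Continuing: 17717711771 · 771177117717711771 gives term 8.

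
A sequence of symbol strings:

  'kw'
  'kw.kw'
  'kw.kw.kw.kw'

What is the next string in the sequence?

Every step duplicates the string with '.' between the halves.
Doubling kw.kw.kw.kw with '.' between the halves:

kw.kw.kw.kw.kw.kw.kw.kw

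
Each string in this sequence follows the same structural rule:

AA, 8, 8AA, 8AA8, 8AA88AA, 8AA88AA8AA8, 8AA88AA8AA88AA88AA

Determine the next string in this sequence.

This is a Fibonacci-style word recurrence s(k) = s(k−1)·s(k−2): e.g. 8·AA = 8AA.
The next term joins 8AA88AA8AA88AA88AA and 8AA88AA8AA8.

8AA88AA8AA88AA88AA8AA88AA8AA8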